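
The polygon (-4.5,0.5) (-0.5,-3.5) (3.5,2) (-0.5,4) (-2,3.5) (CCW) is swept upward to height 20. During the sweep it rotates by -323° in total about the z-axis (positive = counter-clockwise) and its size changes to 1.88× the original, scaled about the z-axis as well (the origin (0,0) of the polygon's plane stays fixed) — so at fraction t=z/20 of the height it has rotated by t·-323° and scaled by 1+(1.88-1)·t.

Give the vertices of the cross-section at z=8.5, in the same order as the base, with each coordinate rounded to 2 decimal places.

Cross-section at z=8.5: (5.01,3.69) (-2.76,4.00) (-1.67,-5.28) (4.23,-3.57) (5.28,-1.67)

t = z/height = 8.5/20 = 0.425
s = 1 + (scale-1)·z/height = 1 + (1.88-1)·8.5/20 = 1.374000
θ = twist·z/height = -323°·8.5/20 = -137.2750° = -2.395901 rad
cos θ = -0.734619, sin θ = -0.678480 (intermediates below are computed at full precision and shown rounded to 5 d.p.)
v1: (-4.5,0.5) → rotate → (3.64502,2.68585) → ×s → (5.00826,3.69036) → (5.01,3.69)
v2: (-0.5,-3.5) → rotate → (-2.00737,2.91041) → ×s → (-2.75813,3.99890) → (-2.76,4.00)
v3: (3.5,2) → rotate → (-1.21420,-3.84392) → ×s → (-1.66832,-5.28154) → (-1.67,-5.28)
v4: (-0.5,4) → rotate → (3.08123,-2.59923) → ×s → (4.23361,-3.57135) → (4.23,-3.57)
v5: (-2,3.5) → rotate → (3.84392,-1.21420) → ×s → (5.28154,-1.66832) → (5.28,-1.67)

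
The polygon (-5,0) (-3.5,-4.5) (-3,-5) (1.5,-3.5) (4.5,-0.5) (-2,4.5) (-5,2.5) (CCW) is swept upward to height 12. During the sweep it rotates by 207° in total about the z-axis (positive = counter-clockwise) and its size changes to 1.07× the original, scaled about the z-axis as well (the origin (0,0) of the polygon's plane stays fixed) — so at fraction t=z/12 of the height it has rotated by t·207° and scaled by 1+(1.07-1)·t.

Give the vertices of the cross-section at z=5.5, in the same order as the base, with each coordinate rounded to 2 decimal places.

Cross-section at z=5.5: (0.44,-5.14) (4.93,-3.20) (5.40,-2.65) (3.47,1.85) (0.12,4.67) (-4.45,-2.45) (-2.13,-5.36)

t = z/height = 5.5/12 = 0.458333
s = 1 + (scale-1)·z/height = 1 + (1.07-1)·5.5/12 = 1.032083
θ = twist·z/height = 207°·5.5/12 = 94.8750° = 1.655881 rad
cos θ = -0.084982, sin θ = 0.996382 (intermediates below are computed at full precision and shown rounded to 5 d.p.)
v1: (-5,0) → rotate → (0.42491,-4.98191) → ×s → (0.43854,-5.14175) → (0.44,-5.14)
v2: (-3.5,-4.5) → rotate → (4.78116,-3.10492) → ×s → (4.93455,-3.20453) → (4.93,-3.20)
v3: (-3,-5) → rotate → (5.23686,-2.56424) → ×s → (5.40487,-2.64651) → (5.40,-2.65)
v4: (1.5,-3.5) → rotate → (3.35987,1.79201) → ×s → (3.46766,1.84951) → (3.47,1.85)
v5: (4.5,-0.5) → rotate → (0.11577,4.52621) → ×s → (0.11949,4.67143) → (0.12,4.67)
v6: (-2,4.5) → rotate → (-4.31376,-2.37518) → ×s → (-4.45216,-2.45139) → (-4.45,-2.45)
v7: (-5,2.5) → rotate → (-2.06605,-5.19437) → ×s → (-2.13233,-5.36102) → (-2.13,-5.36)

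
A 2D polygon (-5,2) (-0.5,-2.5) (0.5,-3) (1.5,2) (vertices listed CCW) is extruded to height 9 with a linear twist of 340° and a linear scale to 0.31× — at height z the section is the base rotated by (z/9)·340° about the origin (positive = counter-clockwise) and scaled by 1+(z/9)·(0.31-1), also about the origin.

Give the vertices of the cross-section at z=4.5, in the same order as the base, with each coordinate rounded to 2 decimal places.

Cross-section at z=4.5: (3.00,-1.86) (0.61,1.56) (0.02,1.99) (-1.20,-1.12)

t = z/height = 4.5/9 = 0.5
s = 1 + (scale-1)·z/height = 1 + (0.31-1)·4.5/9 = 0.655000
θ = twist·z/height = 340°·4.5/9 = 170.0000° = 2.967060 rad
cos θ = -0.984808, sin θ = 0.173648 (intermediates below are computed at full precision and shown rounded to 5 d.p.)
v1: (-5,2) → rotate → (4.57674,-2.83786) → ×s → (2.99777,-1.85880) → (3.00,-1.86)
v2: (-0.5,-2.5) → rotate → (0.92652,2.37520) → ×s → (0.60687,1.55575) → (0.61,1.56)
v3: (0.5,-3) → rotate → (0.02854,3.04125) → ×s → (0.01869,1.99202) → (0.02,1.99)
v4: (1.5,2) → rotate → (-1.82451,-1.70914) → ×s → (-1.19505,-1.11949) → (-1.20,-1.12)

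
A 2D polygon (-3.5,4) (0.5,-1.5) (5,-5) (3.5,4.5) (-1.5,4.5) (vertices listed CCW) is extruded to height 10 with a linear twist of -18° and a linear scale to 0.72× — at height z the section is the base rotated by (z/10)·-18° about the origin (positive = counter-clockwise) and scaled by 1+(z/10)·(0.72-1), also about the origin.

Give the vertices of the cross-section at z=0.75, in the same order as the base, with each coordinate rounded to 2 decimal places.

Cross-section at z=0.75: (-3.33,4.00) (0.45,-1.48) (4.78,-5.01) (3.53,4.32) (-1.36,4.44)

t = z/height = 0.75/10 = 0.075
s = 1 + (scale-1)·z/height = 1 + (0.72-1)·0.75/10 = 0.979000
θ = twist·z/height = -18°·0.75/10 = -1.3500° = -0.023562 rad
cos θ = 0.999722, sin θ = -0.023560 (intermediates below are computed at full precision and shown rounded to 5 d.p.)
v1: (-3.5,4) → rotate → (-3.40479,4.08135) → ×s → (-3.33329,3.99564) → (-3.33,4.00)
v2: (0.5,-1.5) → rotate → (0.46452,-1.51136) → ×s → (0.45477,-1.47962) → (0.45,-1.48)
v3: (5,-5) → rotate → (4.88081,-5.11641) → ×s → (4.77832,-5.00897) → (4.78,-5.01)
v4: (3.5,4.5) → rotate → (3.60505,4.41629) → ×s → (3.52934,4.32355) → (3.53,4.32)
v5: (-1.5,4.5) → rotate → (-1.39356,4.53409) → ×s → (-1.36430,4.43887) → (-1.36,4.44)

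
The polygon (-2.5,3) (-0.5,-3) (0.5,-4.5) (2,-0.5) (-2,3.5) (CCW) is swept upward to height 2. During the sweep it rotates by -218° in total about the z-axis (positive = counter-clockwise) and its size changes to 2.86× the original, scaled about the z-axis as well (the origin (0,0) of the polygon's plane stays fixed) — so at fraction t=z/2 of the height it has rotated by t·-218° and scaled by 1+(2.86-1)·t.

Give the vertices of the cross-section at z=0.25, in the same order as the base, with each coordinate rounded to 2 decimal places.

Cross-section at z=0.25: (-1.05,4.70) (-2.24,-3.00) (-1.99,-5.21) (1.91,-1.68) (-0.22,4.96)

t = z/height = 0.25/2 = 0.125
s = 1 + (scale-1)·z/height = 1 + (2.86-1)·0.25/2 = 1.232500
θ = twist·z/height = -218°·0.25/2 = -27.2500° = -0.475602 rad
cos θ = 0.889017, sin θ = -0.457874 (intermediates below are computed at full precision and shown rounded to 5 d.p.)
v1: (-2.5,3) → rotate → (-0.84892,3.81174) → ×s → (-1.04630,4.69796) → (-1.05,4.70)
v2: (-0.5,-3) → rotate → (-1.81813,-2.43811) → ×s → (-2.24085,-3.00498) → (-2.24,-3.00)
v3: (0.5,-4.5) → rotate → (-1.61592,-4.22951) → ×s → (-1.99163,-5.21288) → (-1.99,-5.21)
v4: (2,-0.5) → rotate → (1.54910,-1.36026) → ×s → (1.90926,-1.67652) → (1.91,-1.68)
v5: (-2,3.5) → rotate → (-0.17548,4.02731) → ×s → (-0.21627,4.96366) → (-0.22,4.96)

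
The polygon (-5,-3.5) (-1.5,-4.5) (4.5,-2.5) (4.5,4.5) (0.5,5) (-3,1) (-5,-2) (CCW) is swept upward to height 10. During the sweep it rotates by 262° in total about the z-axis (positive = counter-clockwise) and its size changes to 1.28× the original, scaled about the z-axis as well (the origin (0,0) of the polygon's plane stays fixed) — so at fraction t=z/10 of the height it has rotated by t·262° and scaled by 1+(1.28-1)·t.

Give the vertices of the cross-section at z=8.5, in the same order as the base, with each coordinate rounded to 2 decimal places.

t = z/height = 8.5/10 = 0.85
s = 1 + (scale-1)·z/height = 1 + (1.28-1)·8.5/10 = 1.238000
θ = twist·z/height = 262°·8.5/10 = 222.7000° = 3.886848 rad
cos θ = -0.734915, sin θ = -0.678160 (intermediates below are computed at full precision and shown rounded to 5 d.p.)
v1: (-5,-3.5) → rotate → (1.30101,5.96300) → ×s → (1.61066,7.38219) → (1.61,7.38)
v2: (-1.5,-4.5) → rotate → (-1.94935,4.32436) → ×s → (-2.41329,5.35355) → (-2.41,5.35)
v3: (4.5,-2.5) → rotate → (-5.00251,-1.21443) → ×s → (-6.19311,-1.50347) → (-6.19,-1.50)
v4: (4.5,4.5) → rotate → (-0.25540,-6.35883) → ×s → (-0.31618,-7.87224) → (-0.32,-7.87)
v5: (0.5,5) → rotate → (3.02334,-4.01365) → ×s → (3.74290,-4.96890) → (3.74,-4.97)
v6: (-3,1) → rotate → (2.88290,1.29956) → ×s → (3.56903,1.60886) → (3.57,1.61)
v7: (-5,-2) → rotate → (2.31825,4.86063) → ×s → (2.87000,6.01746) → (2.87,6.02)

Cross-section at z=8.5: (1.61,7.38) (-2.41,5.35) (-6.19,-1.50) (-0.32,-7.87) (3.74,-4.97) (3.57,1.61) (2.87,6.02)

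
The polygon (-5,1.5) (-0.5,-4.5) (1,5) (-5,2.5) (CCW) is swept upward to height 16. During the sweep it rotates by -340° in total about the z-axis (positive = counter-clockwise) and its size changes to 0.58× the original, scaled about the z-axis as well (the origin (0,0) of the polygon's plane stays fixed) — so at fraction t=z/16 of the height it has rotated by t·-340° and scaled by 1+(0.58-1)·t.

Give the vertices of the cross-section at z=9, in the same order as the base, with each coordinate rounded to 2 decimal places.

Cross-section at z=9: (3.52,-1.87) (1.05,3.30) (-1.49,-3.60) (3.37,-2.62)

t = z/height = 9/16 = 0.5625
s = 1 + (scale-1)·z/height = 1 + (0.58-1)·9/16 = 0.763750
θ = twist·z/height = -340°·9/16 = -191.2500° = -3.337942 rad
cos θ = -0.980785, sin θ = 0.195090 (intermediates below are computed at full precision and shown rounded to 5 d.p.)
v1: (-5,1.5) → rotate → (4.61129,-2.44663) → ×s → (3.52187,-1.86861) → (3.52,-1.87)
v2: (-0.5,-4.5) → rotate → (1.36830,4.31599) → ×s → (1.04504,3.29634) → (1.05,3.30)
v3: (1,5) → rotate → (-1.95624,-4.70884) → ×s → (-1.49408,-3.59637) → (-1.49,-3.60)
v4: (-5,2.5) → rotate → (4.41620,-3.42741) → ×s → (3.37287,-2.61769) → (3.37,-2.62)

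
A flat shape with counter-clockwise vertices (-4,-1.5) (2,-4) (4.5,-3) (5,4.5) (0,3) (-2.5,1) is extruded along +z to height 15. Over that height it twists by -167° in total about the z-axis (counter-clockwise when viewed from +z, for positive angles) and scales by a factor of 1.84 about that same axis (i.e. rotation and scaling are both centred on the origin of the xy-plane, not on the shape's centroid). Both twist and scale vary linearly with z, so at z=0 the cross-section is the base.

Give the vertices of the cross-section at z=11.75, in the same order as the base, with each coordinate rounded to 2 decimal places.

t = z/height = 11.75/15 = 0.783333
s = 1 + (scale-1)·z/height = 1 + (1.84-1)·11.75/15 = 1.658000
θ = twist·z/height = -167°·11.75/15 = -130.8167° = -2.283182 rad
cos θ = -0.653641, sin θ = -0.756805 (intermediates below are computed at full precision and shown rounded to 5 d.p.)
v1: (-4,-1.5) → rotate → (1.47936,4.00768) → ×s → (2.45277,6.64474) → (2.45,6.64)
v2: (2,-4) → rotate → (-4.33450,1.10095) → ×s → (-7.18660,1.82538) → (-7.19,1.83)
v3: (4.5,-3) → rotate → (-5.21180,-1.44470) → ×s → (-8.64116,-2.39531) → (-8.64,-2.40)
v4: (5,4.5) → rotate → (0.13742,-6.72541) → ×s → (0.22784,-11.15073) → (0.23,-11.15)
v5: (0,3) → rotate → (2.27041,-1.96092) → ×s → (3.76435,-3.25121) → (3.76,-3.25)
v6: (-2.5,1) → rotate → (2.39091,1.23837) → ×s → (3.96412,2.05322) → (3.96,2.05)

Cross-section at z=11.75: (2.45,6.64) (-7.19,1.83) (-8.64,-2.40) (0.23,-11.15) (3.76,-3.25) (3.96,2.05)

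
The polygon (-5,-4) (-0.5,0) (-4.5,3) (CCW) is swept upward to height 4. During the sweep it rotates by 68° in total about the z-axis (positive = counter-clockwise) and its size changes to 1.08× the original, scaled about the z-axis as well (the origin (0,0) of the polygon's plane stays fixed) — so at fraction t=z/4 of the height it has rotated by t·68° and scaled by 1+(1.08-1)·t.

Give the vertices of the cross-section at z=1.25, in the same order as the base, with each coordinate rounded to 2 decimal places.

t = z/height = 1.25/4 = 0.3125
s = 1 + (scale-1)·z/height = 1 + (1.08-1)·1.25/4 = 1.025000
θ = twist·z/height = 68°·1.25/4 = 21.2500° = 0.370882 rad
cos θ = 0.932008, sin θ = 0.362438 (intermediates below are computed at full precision and shown rounded to 5 d.p.)
v1: (-5,-4) → rotate → (-3.21029,-5.54022) → ×s → (-3.29054,-5.67873) → (-3.29,-5.68)
v2: (-0.5,0) → rotate → (-0.46600,-0.18122) → ×s → (-0.47765,-0.18575) → (-0.48,-0.19)
v3: (-4.5,3) → rotate → (-5.28135,1.16505) → ×s → (-5.41338,1.19418) → (-5.41,1.19)

Cross-section at z=1.25: (-3.29,-5.68) (-0.48,-0.19) (-5.41,1.19)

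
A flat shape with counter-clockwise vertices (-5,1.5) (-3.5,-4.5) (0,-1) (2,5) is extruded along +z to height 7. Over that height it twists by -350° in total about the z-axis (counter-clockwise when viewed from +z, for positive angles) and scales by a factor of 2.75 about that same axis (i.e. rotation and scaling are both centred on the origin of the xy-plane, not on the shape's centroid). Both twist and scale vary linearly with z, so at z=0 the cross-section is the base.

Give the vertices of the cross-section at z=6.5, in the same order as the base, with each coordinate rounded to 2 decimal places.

t = z/height = 6.5/7 = 0.928571
s = 1 + (scale-1)·z/height = 1 + (2.75-1)·6.5/7 = 2.625000
θ = twist·z/height = -350°·6.5/7 = -325.0000° = -5.672320 rad
cos θ = 0.819152, sin θ = 0.573576 (intermediates below are computed at full precision and shown rounded to 5 d.p.)
v1: (-5,1.5) → rotate → (-4.95612,-1.63915) → ×s → (-13.00983,-4.30278) → (-13.01,-4.30)
v2: (-3.5,-4.5) → rotate → (-0.28594,-5.69370) → ×s → (-0.75059,-14.94597) → (-0.75,-14.95)
v3: (0,-1) → rotate → (0.57358,-0.81915) → ×s → (1.50564,-2.15027) → (1.51,-2.15)
v4: (2,5) → rotate → (-1.22958,5.24291) → ×s → (-3.22764,13.76265) → (-3.23,13.76)

Cross-section at z=6.5: (-13.01,-4.30) (-0.75,-14.95) (1.51,-2.15) (-3.23,13.76)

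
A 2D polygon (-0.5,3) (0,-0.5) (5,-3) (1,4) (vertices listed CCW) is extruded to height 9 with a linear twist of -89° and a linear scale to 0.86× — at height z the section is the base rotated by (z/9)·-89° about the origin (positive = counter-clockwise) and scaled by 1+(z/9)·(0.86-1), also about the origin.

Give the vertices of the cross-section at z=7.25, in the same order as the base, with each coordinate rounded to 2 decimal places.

t = z/height = 7.25/9 = 0.805556
s = 1 + (scale-1)·z/height = 1 + (0.86-1)·7.25/9 = 0.887222
θ = twist·z/height = -89°·7.25/9 = -71.6944° = -1.251304 rad
cos θ = 0.314085, sin θ = -0.949395 (intermediates below are computed at full precision and shown rounded to 5 d.p.)
v1: (-0.5,3) → rotate → (2.69114,1.41695) → ×s → (2.38764,1.25715) → (2.39,1.26)
v2: (0,-0.5) → rotate → (-0.47470,-0.15704) → ×s → (-0.42116,-0.13933) → (-0.42,-0.14)
v3: (5,-3) → rotate → (-1.27776,-5.68923) → ×s → (-1.13366,-5.04761) → (-1.13,-5.05)
v4: (1,4) → rotate → (4.11166,0.30694) → ×s → (3.64796,0.27233) → (3.65,0.27)

Cross-section at z=7.25: (2.39,1.26) (-0.42,-0.14) (-1.13,-5.05) (3.65,0.27)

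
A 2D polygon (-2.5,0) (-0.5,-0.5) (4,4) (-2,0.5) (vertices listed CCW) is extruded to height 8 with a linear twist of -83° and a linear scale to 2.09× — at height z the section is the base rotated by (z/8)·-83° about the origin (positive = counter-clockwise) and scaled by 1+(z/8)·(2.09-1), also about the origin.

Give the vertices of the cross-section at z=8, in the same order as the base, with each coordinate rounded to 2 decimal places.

t = z/height = 8/8 = 1
s = 1 + (scale-1)·z/height = 1 + (2.09-1)·8/8 = 2.090000
θ = twist·z/height = -83°·8/8 = -83.0000° = -1.448623 rad
cos θ = 0.121869, sin θ = -0.992546 (intermediates below are computed at full precision and shown rounded to 5 d.p.)
v1: (-2.5,0) → rotate → (-0.30467,2.48137) → ×s → (-0.63677,5.18605) → (-0.64,5.19)
v2: (-0.5,-0.5) → rotate → (-0.55721,0.43534) → ×s → (-1.16456,0.90986) → (-1.16,0.91)
v3: (4,4) → rotate → (4.45766,-3.48271) → ×s → (9.31651,-7.27886) → (9.32,-7.28)
v4: (-2,0.5) → rotate → (0.25253,2.04603) → ×s → (0.52780,4.27620) → (0.53,4.28)

Cross-section at z=8: (-0.64,5.19) (-1.16,0.91) (9.32,-7.28) (0.53,4.28)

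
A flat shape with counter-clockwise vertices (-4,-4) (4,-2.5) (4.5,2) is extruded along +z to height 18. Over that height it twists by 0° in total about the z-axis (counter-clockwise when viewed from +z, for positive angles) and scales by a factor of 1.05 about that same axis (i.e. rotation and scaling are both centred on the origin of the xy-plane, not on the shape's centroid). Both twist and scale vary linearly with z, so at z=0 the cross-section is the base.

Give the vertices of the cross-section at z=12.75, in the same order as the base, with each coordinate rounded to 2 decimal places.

Cross-section at z=12.75: (-4.14,-4.14) (4.14,-2.59) (4.66,2.07)

t = z/height = 12.75/18 = 0.708333
s = 1 + (scale-1)·z/height = 1 + (1.05-1)·12.75/18 = 1.035417
θ = twist·z/height = 0°·12.75/18 = 0.0000° = 0.000000 rad
cos θ = 1.000000, sin θ = 0.000000 (intermediates below are computed at full precision and shown rounded to 5 d.p.)
v1: (-4,-4) → rotate → (-4.00000,-4.00000) → ×s → (-4.14167,-4.14167) → (-4.14,-4.14)
v2: (4,-2.5) → rotate → (4.00000,-2.50000) → ×s → (4.14167,-2.58854) → (4.14,-2.59)
v3: (4.5,2) → rotate → (4.50000,2.00000) → ×s → (4.65937,2.07083) → (4.66,2.07)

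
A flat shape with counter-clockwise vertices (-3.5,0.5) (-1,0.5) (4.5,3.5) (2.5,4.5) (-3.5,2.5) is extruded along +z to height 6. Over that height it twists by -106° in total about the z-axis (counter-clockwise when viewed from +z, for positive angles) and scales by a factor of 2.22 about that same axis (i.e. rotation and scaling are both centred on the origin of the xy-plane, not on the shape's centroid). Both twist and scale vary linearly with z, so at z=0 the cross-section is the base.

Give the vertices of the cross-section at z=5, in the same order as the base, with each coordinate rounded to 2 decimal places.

Cross-section at z=5: (0.80,7.08) (0.95,2.05) (7.32,-8.87) (9.22,-4.78) (4.83,7.20)

t = z/height = 5/6 = 0.833333
s = 1 + (scale-1)·z/height = 1 + (2.22-1)·5/6 = 2.016667
θ = twist·z/height = -106°·5/6 = -88.3333° = -1.541708 rad
cos θ = 0.029085, sin θ = -0.999577 (intermediates below are computed at full precision and shown rounded to 5 d.p.)
v1: (-3.5,0.5) → rotate → (0.39799,3.51306) → ×s → (0.80262,7.08467) → (0.80,7.08)
v2: (-1,0.5) → rotate → (0.47070,1.01412) → ×s → (0.94925,2.04514) → (0.95,2.05)
v3: (4.5,3.5) → rotate → (3.62940,-4.39630) → ×s → (7.31929,-8.86587) → (7.32,-8.87)
v4: (2.5,4.5) → rotate → (4.57081,-2.36806) → ×s → (9.21780,-4.77559) → (9.22,-4.78)
v5: (-3.5,2.5) → rotate → (2.39715,3.57123) → ×s → (4.83424,7.20198) → (4.83,7.20)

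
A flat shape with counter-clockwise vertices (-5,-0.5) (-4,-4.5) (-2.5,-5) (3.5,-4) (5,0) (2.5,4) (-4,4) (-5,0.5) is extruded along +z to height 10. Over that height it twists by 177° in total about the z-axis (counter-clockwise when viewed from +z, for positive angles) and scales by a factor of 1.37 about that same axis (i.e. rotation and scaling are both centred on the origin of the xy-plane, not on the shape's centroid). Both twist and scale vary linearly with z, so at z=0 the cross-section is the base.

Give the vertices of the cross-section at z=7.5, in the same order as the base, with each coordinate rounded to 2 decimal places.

t = z/height = 7.5/10 = 0.75
s = 1 + (scale-1)·z/height = 1 + (1.37-1)·7.5/10 = 1.277500
θ = twist·z/height = 177°·7.5/10 = 132.7500° = 2.316925 rad
cos θ = -0.678801, sin θ = 0.734323 (intermediates below are computed at full precision and shown rounded to 5 d.p.)
v1: (-5,-0.5) → rotate → (3.76116,-3.33221) → ×s → (4.80489,-4.25690) → (4.80,-4.26)
v2: (-4,-4.5) → rotate → (6.01965,0.11731) → ×s → (7.69011,0.14987) → (7.69,0.15)
v3: (-2.5,-5) → rotate → (5.36861,1.55820) → ×s → (6.85840,1.99060) → (6.86,1.99)
v4: (3.5,-4) → rotate → (0.56149,5.28533) → ×s → (0.71730,6.75201) → (0.72,6.75)
v5: (5,0) → rotate → (-3.39400,3.67161) → ×s → (-4.33584,4.69049) → (-4.34,4.69)
v6: (2.5,4) → rotate → (-4.63429,-0.87940) → ×s → (-5.92031,-1.12343) → (-5.92,-1.12)
v7: (-4,4) → rotate → (-0.22209,-5.65249) → ×s → (-0.28372,-7.22106) → (-0.28,-7.22)
v8: (-5,0.5) → rotate → (3.02684,-4.01101) → ×s → (3.86679,-5.12407) → (3.87,-5.12)

Cross-section at z=7.5: (4.80,-4.26) (7.69,0.15) (6.86,1.99) (0.72,6.75) (-4.34,4.69) (-5.92,-1.12) (-0.28,-7.22) (3.87,-5.12)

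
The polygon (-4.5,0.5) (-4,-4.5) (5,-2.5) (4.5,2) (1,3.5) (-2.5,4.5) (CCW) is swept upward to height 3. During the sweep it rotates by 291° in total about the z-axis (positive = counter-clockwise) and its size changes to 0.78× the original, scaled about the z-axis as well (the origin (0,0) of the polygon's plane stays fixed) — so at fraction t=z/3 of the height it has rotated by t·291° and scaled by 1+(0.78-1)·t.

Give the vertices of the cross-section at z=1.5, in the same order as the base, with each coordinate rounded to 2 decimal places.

Cross-section at z=1.5: (3.05,-2.64) (5.20,1.28) (-2.41,4.35) (-4.31,0.80) (-2.50,-2.06) (-0.43,-4.56)

t = z/height = 1.5/3 = 0.5
s = 1 + (scale-1)·z/height = 1 + (0.78-1)·1.5/3 = 0.890000
θ = twist·z/height = 291°·1.5/3 = 145.5000° = 2.539454 rad
cos θ = -0.824126, sin θ = 0.566406 (intermediates below are computed at full precision and shown rounded to 5 d.p.)
v1: (-4.5,0.5) → rotate → (3.42536,-2.96089) → ×s → (3.04857,-2.63519) → (3.05,-2.64)
v2: (-4,-4.5) → rotate → (5.84533,1.44294) → ×s → (5.20235,1.28422) → (5.20,1.28)
v3: (5,-2.5) → rotate → (-2.70462,4.89235) → ×s → (-2.40711,4.35419) → (-2.41,4.35)
v4: (4.5,2) → rotate → (-4.84138,0.90058) → ×s → (-4.30883,0.80151) → (-4.31,0.80)
v5: (1,3.5) → rotate → (-2.80655,-2.31804) → ×s → (-2.49783,-2.06305) → (-2.50,-2.06)
v6: (-2.5,4.5) → rotate → (-0.48851,-5.12458) → ×s → (-0.43478,-4.56088) → (-0.43,-4.56)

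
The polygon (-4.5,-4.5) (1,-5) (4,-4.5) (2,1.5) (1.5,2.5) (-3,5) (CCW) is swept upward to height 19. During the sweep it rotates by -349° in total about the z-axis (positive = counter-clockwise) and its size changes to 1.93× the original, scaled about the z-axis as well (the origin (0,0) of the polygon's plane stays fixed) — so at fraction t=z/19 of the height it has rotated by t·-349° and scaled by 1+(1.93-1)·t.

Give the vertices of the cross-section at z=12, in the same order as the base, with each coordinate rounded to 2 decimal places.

t = z/height = 12/19 = 0.631579
s = 1 + (scale-1)·z/height = 1 + (1.93-1)·12/19 = 1.587368
θ = twist·z/height = -349°·12/19 = -220.4211° = -3.847073 rad
cos θ = -0.761300, sin θ = 0.648400 (intermediates below are computed at full precision and shown rounded to 5 d.p.)
v1: (-4.5,-4.5) → rotate → (6.34365,0.50805) → ×s → (10.06971,0.80647) → (10.07,0.81)
v2: (1,-5) → rotate → (2.48070,4.45490) → ×s → (3.93778,7.07157) → (3.94,7.07)
v3: (4,-4.5) → rotate → (-0.12740,6.01945) → ×s → (-0.20223,9.55508) → (-0.20,9.56)
v4: (2,1.5) → rotate → (-2.49520,0.15485) → ×s → (-3.96080,0.24580) → (-3.96,0.25)
v5: (1.5,2.5) → rotate → (-2.76295,-0.93065) → ×s → (-4.38582,-1.47729) → (-4.39,-1.48)
v6: (-3,5) → rotate → (-0.95810,-5.75170) → ×s → (-1.52085,-9.13007) → (-1.52,-9.13)

Cross-section at z=12: (10.07,0.81) (3.94,7.07) (-0.20,9.56) (-3.96,0.25) (-4.39,-1.48) (-1.52,-9.13)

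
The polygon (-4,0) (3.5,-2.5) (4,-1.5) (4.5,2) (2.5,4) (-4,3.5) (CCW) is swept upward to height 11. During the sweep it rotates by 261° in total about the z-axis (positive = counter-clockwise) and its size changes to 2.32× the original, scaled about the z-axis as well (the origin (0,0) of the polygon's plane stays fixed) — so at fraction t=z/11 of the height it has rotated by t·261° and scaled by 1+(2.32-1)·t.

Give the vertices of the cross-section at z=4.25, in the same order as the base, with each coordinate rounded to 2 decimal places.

Cross-section at z=4.25: (1.14,-5.93) (2.71,5.90) (1.09,6.36) (-4.24,6.11) (-6.64,2.57) (-4.05,-6.93)

t = z/height = 4.25/11 = 0.386364
s = 1 + (scale-1)·z/height = 1 + (2.32-1)·4.25/11 = 1.510000
θ = twist·z/height = 261°·4.25/11 = 100.8409° = 1.760006 rad
cos θ = -0.188083, sin θ = 0.982153 (intermediates below are computed at full precision and shown rounded to 5 d.p.)
v1: (-4,0) → rotate → (0.75233,-3.92861) → ×s → (1.13602,-5.93221) → (1.14,-5.93)
v2: (3.5,-2.5) → rotate → (1.79709,3.90774) → ×s → (2.71361,5.90069) → (2.71,5.90)
v3: (4,-1.5) → rotate → (0.72090,4.21074) → ×s → (1.08856,6.35821) → (1.09,6.36)
v4: (4.5,2) → rotate → (-2.81068,4.04352) → ×s → (-4.24412,6.10572) → (-4.24,6.11)
v5: (2.5,4) → rotate → (-4.39882,1.70305) → ×s → (-6.64222,2.57161) → (-6.64,2.57)
v6: (-4,3.5) → rotate → (-2.68521,-4.58690) → ×s → (-4.05466,-6.92622) → (-4.05,-6.93)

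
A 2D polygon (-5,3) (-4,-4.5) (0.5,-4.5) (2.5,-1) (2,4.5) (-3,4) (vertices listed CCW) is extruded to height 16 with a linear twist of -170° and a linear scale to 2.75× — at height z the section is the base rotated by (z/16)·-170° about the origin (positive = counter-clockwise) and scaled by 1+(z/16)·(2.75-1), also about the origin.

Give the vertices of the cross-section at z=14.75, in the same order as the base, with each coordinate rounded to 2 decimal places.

t = z/height = 14.75/16 = 0.921875
s = 1 + (scale-1)·z/height = 1 + (2.75-1)·14.75/16 = 2.613281
θ = twist·z/height = -170°·14.75/16 = -156.7188° = -2.735258 rad
cos θ = -0.918576, sin θ = -0.395245 (intermediates below are computed at full precision and shown rounded to 5 d.p.)
v1: (-5,3) → rotate → (5.77861,-0.77950) → ×s → (15.10114,-2.03706) → (15.10,-2.04)
v2: (-4,-4.5) → rotate → (1.89570,5.71457) → ×s → (4.95400,14.93378) → (4.95,14.93)
v3: (0.5,-4.5) → rotate → (-2.23789,3.93597) → ×s → (-5.84824,10.28579) → (-5.85,10.29)
v4: (2.5,-1) → rotate → (-2.69168,-0.06954) → ×s → (-7.03413,-0.18172) → (-7.03,-0.18)
v5: (2,4.5) → rotate → (-0.05855,-4.92408) → ×s → (-0.15301,-12.86801) → (-0.15,-12.87)
v6: (-3,4) → rotate → (4.33671,-2.48857) → ×s → (11.33304,-6.50333) → (11.33,-6.50)

Cross-section at z=14.75: (15.10,-2.04) (4.95,14.93) (-5.85,10.29) (-7.03,-0.18) (-0.15,-12.87) (11.33,-6.50)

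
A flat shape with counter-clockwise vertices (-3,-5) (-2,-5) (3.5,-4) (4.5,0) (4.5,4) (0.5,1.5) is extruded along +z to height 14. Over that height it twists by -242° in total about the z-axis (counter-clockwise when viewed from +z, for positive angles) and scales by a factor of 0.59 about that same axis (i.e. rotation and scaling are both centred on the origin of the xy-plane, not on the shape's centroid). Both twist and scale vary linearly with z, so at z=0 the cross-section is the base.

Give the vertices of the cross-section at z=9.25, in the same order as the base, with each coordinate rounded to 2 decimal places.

t = z/height = 9.25/14 = 0.660714
s = 1 + (scale-1)·z/height = 1 + (0.59-1)·9.25/14 = 0.729107
θ = twist·z/height = -242°·9.25/14 = -159.8929° = -2.790657 rad
cos θ = -0.939051, sin θ = -0.343777 (intermediates below are computed at full precision and shown rounded to 5 d.p.)
v1: (-3,-5) → rotate → (1.09827,5.72659) → ×s → (0.80076,4.17530) → (0.80,4.18)
v2: (-2,-5) → rotate → (0.15922,5.38281) → ×s → (0.11609,3.92465) → (0.12,3.92)
v3: (3.5,-4) → rotate → (-4.66179,2.55299) → ×s → (-3.39894,1.86140) → (-3.40,1.86)
v4: (4.5,0) → rotate → (-4.22573,-1.54700) → ×s → (-3.08101,-1.12793) → (-3.08,-1.13)
v5: (4.5,4) → rotate → (-2.85062,-5.30320) → ×s → (-2.07841,-3.86660) → (-2.08,-3.87)
v6: (0.5,1.5) → rotate → (0.04614,-1.58047) → ×s → (0.03364,-1.15233) → (0.03,-1.15)

Cross-section at z=9.25: (0.80,4.18) (0.12,3.92) (-3.40,1.86) (-3.08,-1.13) (-2.08,-3.87) (0.03,-1.15)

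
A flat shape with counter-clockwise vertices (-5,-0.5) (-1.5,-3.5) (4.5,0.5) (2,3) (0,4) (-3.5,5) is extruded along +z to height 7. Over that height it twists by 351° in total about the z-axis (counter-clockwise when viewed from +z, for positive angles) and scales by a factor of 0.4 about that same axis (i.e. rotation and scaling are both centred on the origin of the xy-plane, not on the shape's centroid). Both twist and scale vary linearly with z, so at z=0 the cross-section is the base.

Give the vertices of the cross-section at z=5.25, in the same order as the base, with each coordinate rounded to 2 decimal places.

t = z/height = 5.25/7 = 0.75
s = 1 + (scale-1)·z/height = 1 + (0.4-1)·5.25/7 = 0.550000
θ = twist·z/height = 351°·5.25/7 = 263.2500° = 4.594579 rad
cos θ = -0.117537, sin θ = -0.993068 (intermediates below are computed at full precision and shown rounded to 5 d.p.)
v1: (-5,-0.5) → rotate → (0.09115,5.02411) → ×s → (0.05013,2.76326) → (0.05,2.76)
v2: (-1.5,-3.5) → rotate → (-3.29943,1.90098) → ×s → (-1.81469,1.04554) → (-1.81,1.05)
v3: (4.5,0.5) → rotate → (-0.03238,-4.52758) → ×s → (-0.01781,-2.49017) → (-0.02,-2.49)
v4: (2,3) → rotate → (2.74413,-2.33875) → ×s → (1.50927,-1.28631) → (1.51,-1.29)
v5: (0,4) → rotate → (3.97227,-0.47015) → ×s → (2.18475,-0.25858) → (2.18,-0.26)
v6: (-3.5,5) → rotate → (5.37672,2.88805) → ×s → (2.95720,1.58843) → (2.96,1.59)

Cross-section at z=5.25: (0.05,2.76) (-1.81,1.05) (-0.02,-2.49) (1.51,-1.29) (2.18,-0.26) (2.96,1.59)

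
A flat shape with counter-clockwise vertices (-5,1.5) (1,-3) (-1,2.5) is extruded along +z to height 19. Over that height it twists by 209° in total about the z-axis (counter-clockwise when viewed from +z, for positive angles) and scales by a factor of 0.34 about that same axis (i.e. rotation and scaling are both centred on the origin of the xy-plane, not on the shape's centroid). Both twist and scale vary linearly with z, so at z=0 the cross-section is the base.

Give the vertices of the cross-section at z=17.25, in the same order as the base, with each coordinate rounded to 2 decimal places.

t = z/height = 17.25/19 = 0.907895
s = 1 + (scale-1)·z/height = 1 + (0.34-1)·17.25/19 = 0.400789
θ = twist·z/height = 209°·17.25/19 = 189.7500° = 3.311762 rad
cos θ = -0.985556, sin θ = -0.169350 (intermediates below are computed at full precision and shown rounded to 5 d.p.)
v1: (-5,1.5) → rotate → (5.18180,-0.63159) → ×s → (2.07681,-0.25313) → (2.08,-0.25)
v2: (1,-3) → rotate → (-1.49360,2.78732) → ×s → (-0.59862,1.11713) → (-0.60,1.12)
v3: (-1,2.5) → rotate → (1.40893,-2.29454) → ×s → (0.56468,-0.91963) → (0.56,-0.92)

Cross-section at z=17.25: (2.08,-0.25) (-0.60,1.12) (0.56,-0.92)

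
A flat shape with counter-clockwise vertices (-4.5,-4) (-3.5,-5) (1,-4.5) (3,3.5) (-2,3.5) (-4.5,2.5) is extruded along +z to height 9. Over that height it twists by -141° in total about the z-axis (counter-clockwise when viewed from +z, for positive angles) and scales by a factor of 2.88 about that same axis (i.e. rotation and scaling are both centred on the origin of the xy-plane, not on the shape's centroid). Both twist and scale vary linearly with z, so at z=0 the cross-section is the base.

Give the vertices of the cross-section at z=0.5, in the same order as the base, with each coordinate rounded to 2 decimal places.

t = z/height = 0.5/9 = 0.0555556
s = 1 + (scale-1)·z/height = 1 + (2.88-1)·0.5/9 = 1.104444
θ = twist·z/height = -141°·0.5/9 = -7.8333° = -0.136717 rad
cos θ = 0.990669, sin θ = -0.136292 (intermediates below are computed at full precision and shown rounded to 5 d.p.)
v1: (-4.5,-4) → rotate → (-5.00318,-3.34936) → ×s → (-5.52573,-3.69918) → (-5.53,-3.70)
v2: (-3.5,-5) → rotate → (-4.14880,-4.47632) → ×s → (-4.58212,-4.94385) → (-4.58,-4.94)
v3: (1,-4.5) → rotate → (0.37735,-4.59430) → ×s → (0.41677,-5.07415) → (0.42,-5.07)
v4: (3,3.5) → rotate → (3.44903,3.05846) → ×s → (3.80926,3.37790) → (3.81,3.38)
v5: (-2,3.5) → rotate → (-1.50432,3.73992) → ×s → (-1.66143,4.13054) → (-1.66,4.13)
v6: (-4.5,2.5) → rotate → (-4.11728,3.08999) → ×s → (-4.54731,3.41272) → (-4.55,3.41)

Cross-section at z=0.5: (-5.53,-3.70) (-4.58,-4.94) (0.42,-5.07) (3.81,3.38) (-1.66,4.13) (-4.55,3.41)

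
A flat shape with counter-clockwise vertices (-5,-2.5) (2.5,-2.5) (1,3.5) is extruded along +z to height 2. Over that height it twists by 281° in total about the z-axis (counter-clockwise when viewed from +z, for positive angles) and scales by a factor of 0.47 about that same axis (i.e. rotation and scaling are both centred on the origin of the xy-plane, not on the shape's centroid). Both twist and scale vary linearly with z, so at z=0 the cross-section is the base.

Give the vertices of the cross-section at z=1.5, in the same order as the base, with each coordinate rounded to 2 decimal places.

Cross-section at z=1.5: (1.82,2.83) (-2.06,0.52) (0.56,-2.12)

t = z/height = 1.5/2 = 0.75
s = 1 + (scale-1)·z/height = 1 + (0.47-1)·1.5/2 = 0.602500
θ = twist·z/height = 281°·1.5/2 = 210.7500° = 3.678281 rad
cos θ = -0.859406, sin θ = -0.511293 (intermediates below are computed at full precision and shown rounded to 5 d.p.)
v1: (-5,-2.5) → rotate → (3.01880,4.70498) → ×s → (1.81883,2.83475) → (1.82,2.83)
v2: (2.5,-2.5) → rotate → (-3.42675,0.87028) → ×s → (-2.06462,0.52435) → (-2.06,0.52)
v3: (1,3.5) → rotate → (0.93012,-3.51922) → ×s → (0.56040,-2.12033) → (0.56,-2.12)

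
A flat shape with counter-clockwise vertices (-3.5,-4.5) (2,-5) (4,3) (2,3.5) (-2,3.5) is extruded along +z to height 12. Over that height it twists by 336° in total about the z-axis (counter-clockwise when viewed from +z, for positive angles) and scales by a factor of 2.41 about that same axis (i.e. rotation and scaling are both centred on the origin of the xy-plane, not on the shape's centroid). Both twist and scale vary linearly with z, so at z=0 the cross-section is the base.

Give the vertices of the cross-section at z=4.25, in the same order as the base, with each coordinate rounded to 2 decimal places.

Cross-section at z=4.25: (8.45,-1.32) (5.10,6.26) (-6.84,3.06) (-6.04,0.08) (-3.14,-5.17)

t = z/height = 4.25/12 = 0.354167
s = 1 + (scale-1)·z/height = 1 + (2.41-1)·4.25/12 = 1.499375
θ = twist·z/height = 336°·4.25/12 = 119.0000° = 2.076942 rad
cos θ = -0.484810, sin θ = 0.874620 (intermediates below are computed at full precision and shown rounded to 5 d.p.)
v1: (-3.5,-4.5) → rotate → (5.63262,-0.87953) → ×s → (8.44541,-1.31874) → (8.45,-1.32)
v2: (2,-5) → rotate → (3.40348,4.17329) → ×s → (5.10309,6.25732) → (5.10,6.26)
v3: (4,3) → rotate → (-4.56310,2.04405) → ×s → (-6.84179,3.06480) → (-6.84,3.06)
v4: (2,3.5) → rotate → (-4.03079,0.05241) → ×s → (-6.04366,0.07858) → (-6.04,0.08)
v5: (-2,3.5) → rotate → (-2.09155,-3.44607) → ×s → (-3.13602,-5.16696) → (-3.14,-5.17)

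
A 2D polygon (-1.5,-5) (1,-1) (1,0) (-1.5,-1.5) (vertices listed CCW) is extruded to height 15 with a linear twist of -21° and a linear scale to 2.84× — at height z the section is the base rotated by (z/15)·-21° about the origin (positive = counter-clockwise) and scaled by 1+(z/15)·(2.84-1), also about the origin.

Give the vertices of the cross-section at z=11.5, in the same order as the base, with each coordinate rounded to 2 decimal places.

t = z/height = 11.5/15 = 0.766667
s = 1 + (scale-1)·z/height = 1 + (2.84-1)·11.5/15 = 2.410667
θ = twist·z/height = -21°·11.5/15 = -16.1000° = -0.280998 rad
cos θ = 0.960779, sin θ = -0.277315 (intermediates below are computed at full precision and shown rounded to 5 d.p.)
v1: (-1.5,-5) → rotate → (-2.82774,-4.38792) → ×s → (-6.81674,-10.57782) → (-6.82,-10.58)
v2: (1,-1) → rotate → (0.68346,-1.23809) → ×s → (1.64761,-2.98463) → (1.65,-2.98)
v3: (1,0) → rotate → (0.96078,-0.27731) → ×s → (2.31612,-0.66851) → (2.32,-0.67)
v4: (-1.5,-1.5) → rotate → (-1.85714,-1.02520) → ×s → (-4.47695,-2.47141) → (-4.48,-2.47)

Cross-section at z=11.5: (-6.82,-10.58) (1.65,-2.98) (2.32,-0.67) (-4.48,-2.47)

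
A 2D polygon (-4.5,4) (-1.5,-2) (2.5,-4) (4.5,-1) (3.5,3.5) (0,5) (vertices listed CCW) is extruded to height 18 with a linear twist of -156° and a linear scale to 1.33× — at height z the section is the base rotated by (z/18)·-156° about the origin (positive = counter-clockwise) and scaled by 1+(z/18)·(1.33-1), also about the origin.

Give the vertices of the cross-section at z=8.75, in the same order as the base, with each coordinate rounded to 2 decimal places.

Cross-section at z=8.75: (3.22,6.20) (-2.68,1.12) (-3.79,-3.95) (0.15,-5.35) (4.93,-2.94) (5.63,1.42)

t = z/height = 8.75/18 = 0.486111
s = 1 + (scale-1)·z/height = 1 + (1.33-1)·8.75/18 = 1.160417
θ = twist·z/height = -156°·8.75/18 = -75.8333° = -1.323541 rad
cos θ = 0.244743, sin θ = -0.969588 (intermediates below are computed at full precision and shown rounded to 5 d.p.)
v1: (-4.5,4) → rotate → (2.77701,5.34212) → ×s → (3.22248,6.19908) → (3.22,6.20)
v2: (-1.5,-2) → rotate → (-2.30629,0.96490) → ×s → (-2.67626,1.11968) → (-2.68,1.12)
v3: (2.5,-4) → rotate → (-3.26649,-3.40294) → ×s → (-3.79049,-3.94883) → (-3.79,-3.95)
v4: (4.5,-1) → rotate → (0.13176,-4.60789) → ×s → (0.15289,-5.34707) → (0.15,-5.35)
v5: (3.5,3.5) → rotate → (4.25016,-2.53696) → ×s → (4.93196,-2.94393) → (4.93,-2.94)
v6: (0,5) → rotate → (4.84794,1.22372) → ×s → (5.62563,1.42002) → (5.63,1.42)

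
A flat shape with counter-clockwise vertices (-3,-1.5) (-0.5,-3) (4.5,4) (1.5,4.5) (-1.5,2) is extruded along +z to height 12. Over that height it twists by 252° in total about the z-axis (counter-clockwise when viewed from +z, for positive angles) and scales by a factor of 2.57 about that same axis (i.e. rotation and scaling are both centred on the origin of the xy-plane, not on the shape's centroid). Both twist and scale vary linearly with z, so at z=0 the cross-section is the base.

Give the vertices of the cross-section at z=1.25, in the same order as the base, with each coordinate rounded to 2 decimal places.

t = z/height = 1.25/12 = 0.104167
s = 1 + (scale-1)·z/height = 1 + (2.57-1)·1.25/12 = 1.163542
θ = twist·z/height = 252°·1.25/12 = 26.2500° = 0.458149 rad
cos θ = 0.896873, sin θ = 0.442289 (intermediates below are computed at full precision and shown rounded to 5 d.p.)
v1: (-3,-1.5) → rotate → (-2.02719,-2.67218) → ×s → (-2.35871,-3.10919) → (-2.36,-3.11)
v2: (-0.5,-3) → rotate → (0.87843,-2.91176) → ×s → (1.02209,-3.38796) → (1.02,-3.39)
v3: (4.5,4) → rotate → (2.26677,5.57779) → ×s → (2.63748,6.48999) → (2.64,6.49)
v4: (1.5,4.5) → rotate → (-0.64499,4.69936) → ×s → (-0.75047,5.46790) → (-0.75,5.47)
v5: (-1.5,2) → rotate → (-2.22989,1.13031) → ×s → (-2.59457,1.31517) → (-2.59,1.32)

Cross-section at z=1.25: (-2.36,-3.11) (1.02,-3.39) (2.64,6.49) (-0.75,5.47) (-2.59,1.32)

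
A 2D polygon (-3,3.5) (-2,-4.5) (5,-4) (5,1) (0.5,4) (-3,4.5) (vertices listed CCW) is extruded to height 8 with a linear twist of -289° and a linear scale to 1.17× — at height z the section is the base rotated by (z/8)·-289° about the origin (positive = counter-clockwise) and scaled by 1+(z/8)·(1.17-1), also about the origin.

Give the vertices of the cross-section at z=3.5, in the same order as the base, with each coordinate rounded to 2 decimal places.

t = z/height = 3.5/8 = 0.4375
s = 1 + (scale-1)·z/height = 1 + (1.17-1)·3.5/8 = 1.074375
θ = twist·z/height = -289°·3.5/8 = -126.4375° = -2.206751 rad
cos θ = -0.593946, sin θ = -0.804505 (intermediates below are computed at full precision and shown rounded to 5 d.p.)
v1: (-3,3.5) → rotate → (4.59760,0.33471) → ×s → (4.93955,0.35960) → (4.94,0.36)
v2: (-2,-4.5) → rotate → (-2.43238,4.28177) → ×s → (-2.61329,4.60022) → (-2.61,4.60)
v3: (5,-4) → rotate → (-6.18775,-1.64674) → ×s → (-6.64796,-1.76922) → (-6.65,-1.77)
v4: (5,1) → rotate → (-2.16522,-4.61647) → ×s → (-2.32626,-4.95982) → (-2.33,-4.96)
v5: (0.5,4) → rotate → (2.92105,-2.77803) → ×s → (3.13830,-2.98465) → (3.14,-2.98)
v6: (-3,4.5) → rotate → (5.40211,-0.25924) → ×s → (5.80389,-0.27852) → (5.80,-0.28)

Cross-section at z=3.5: (4.94,0.36) (-2.61,4.60) (-6.65,-1.77) (-2.33,-4.96) (3.14,-2.98) (5.80,-0.28)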